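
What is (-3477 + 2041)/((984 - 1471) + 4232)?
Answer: -1436/3745 ≈ -0.38344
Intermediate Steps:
(-3477 + 2041)/((984 - 1471) + 4232) = -1436/(-487 + 4232) = -1436/3745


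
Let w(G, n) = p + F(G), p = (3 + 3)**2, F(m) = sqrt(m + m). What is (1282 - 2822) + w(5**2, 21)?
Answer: -1504 + 5*sqrt(2) ≈ -1496.9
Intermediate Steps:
F(m) = sqrt(2)*sqrt(m) (F(m) = sqrt(2*m) = sqrt(2)*sqrt(m))
p = 36 (p = 6**2 = 36)
w(G, n) = 36 + sqrt(2)*sqrt(G)
(1282 - 2822) + w(5**2, 21) = (1282 - 2822) + (36 + sqrt(2)*sqrt(5**2)) = -1540 + (36 + sqrt(2)*sqrt(25)) = -1540 + (36 + sqrt(2)*5) = -1540 + (36 + 5*sqrt(2)) = -1504 + 5*sqrt(2)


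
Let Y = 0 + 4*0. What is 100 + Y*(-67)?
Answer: 100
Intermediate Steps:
Y = 0 (Y = 0 + 0 = 0)
100 + Y*(-67) = 100 + 0*(-67) = 100 + 0 = 100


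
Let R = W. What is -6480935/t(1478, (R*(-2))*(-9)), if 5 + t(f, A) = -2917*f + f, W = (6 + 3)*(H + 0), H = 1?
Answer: 6480935/4309853 ≈ 1.5037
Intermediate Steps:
W = 9 (W = (6 + 3)*(1 + 0) = 9*1 = 9)
R = 9
t(f, A) = -5 - 2916*f (t(f, A) = -5 + (-2917*f + f) = -5 - 2916*f)
-6480935/t(1478, (R*(-2))*(-9)) = -6480935/(-5 - 2916*1478) = -6480935/(-5 - 4309848) = -6480935/(-4309853) = -6480935*(-1/4309853) = 6480935/4309853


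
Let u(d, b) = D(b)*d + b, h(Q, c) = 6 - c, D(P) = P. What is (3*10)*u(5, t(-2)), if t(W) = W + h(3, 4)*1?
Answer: 0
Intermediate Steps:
t(W) = 2 + W (t(W) = W + (6 - 1*4)*1 = W + (6 - 4)*1 = W + 2*1 = W + 2 = 2 + W)
u(d, b) = b + b*d (u(d, b) = b*d + b = b + b*d)
(3*10)*u(5, t(-2)) = (3*10)*((2 - 2)*(1 + 5)) = 30*(0*6) = 30*0 = 0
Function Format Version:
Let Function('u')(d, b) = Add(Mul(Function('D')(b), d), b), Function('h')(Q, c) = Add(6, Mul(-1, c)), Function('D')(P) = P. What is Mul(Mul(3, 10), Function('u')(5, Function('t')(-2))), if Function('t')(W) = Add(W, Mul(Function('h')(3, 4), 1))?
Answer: 0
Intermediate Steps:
Function('t')(W) = Add(2, W) (Function('t')(W) = Add(W, Mul(Add(6, Mul(-1, 4)), 1)) = Add(W, Mul(Add(6, -4), 1)) = Add(W, Mul(2, 1)) = Add(W, 2) = Add(2, W))
Function('u')(d, b) = Add(b, Mul(b, d)) (Function('u')(d, b) = Add(Mul(b, d), b) = Add(b, Mul(b, d)))
Mul(Mul(3, 10), Function('u')(5, Function('t')(-2))) = Mul(Mul(3, 10), Mul(Add(2, -2), Add(1, 5))) = Mul(30, Mul(0, 6)) = Mul(30, 0) = 0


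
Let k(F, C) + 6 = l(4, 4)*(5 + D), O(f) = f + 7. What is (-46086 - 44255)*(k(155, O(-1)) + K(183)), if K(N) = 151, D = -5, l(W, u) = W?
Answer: -13099445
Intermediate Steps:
O(f) = 7 + f
k(F, C) = -6 (k(F, C) = -6 + 4*(5 - 5) = -6 + 4*0 = -6 + 0 = -6)
(-46086 - 44255)*(k(155, O(-1)) + K(183)) = (-46086 - 44255)*(-6 + 151) = -90341*145 = -13099445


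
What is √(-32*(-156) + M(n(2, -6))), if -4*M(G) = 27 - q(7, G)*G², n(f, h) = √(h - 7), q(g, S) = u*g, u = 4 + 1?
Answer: √19486/2 ≈ 69.796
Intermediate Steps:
u = 5
q(g, S) = 5*g
n(f, h) = √(-7 + h)
M(G) = -27/4 + 35*G²/4 (M(G) = -(27 - 5*7*G²)/4 = -(27 - 35*G²)/4 = -27/4 + 35*G²/4)
√(-32*(-156) + M(n(2, -6))) = √(-32*(-156) + (-27/4 + 35*(√(-7 - 6))²/4)) = √(4992 + (-27/4 + 35*(√(-13))²/4)) = √(4992 + (-27/4 + 35*(I*√13)²/4)) = √(4992 + (-27/4 + (35/4)*(-13))) = √(4992 + (-27/4 - 455/4)) = √(4992 - 241/2) = √(9743/2) = √19486/2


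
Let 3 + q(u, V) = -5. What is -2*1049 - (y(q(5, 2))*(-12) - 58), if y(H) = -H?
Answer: -1944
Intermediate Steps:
q(u, V) = -8 (q(u, V) = -3 - 5 = -8)
-2*1049 - (y(q(5, 2))*(-12) - 58) = -2*1049 - (-1*(-8)*(-12) - 58) = -2098 - (8*(-12) - 58) = -2098 - (-96 - 58) = -2098 - 1*(-154) = -2098 + 154 = -1944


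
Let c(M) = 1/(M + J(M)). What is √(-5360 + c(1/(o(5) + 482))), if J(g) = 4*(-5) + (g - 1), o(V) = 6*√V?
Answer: √(-27121841 - 337683*√5)/√(5060 + 63*√5) ≈ 73.212*I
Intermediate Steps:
J(g) = -21 + g (J(g) = -20 + (-1 + g) = -21 + g)
c(M) = 1/(-21 + 2*M) (c(M) = 1/(M + (-21 + M)) = 1/(-21 + 2*M))
√(-5360 + c(1/(o(5) + 482))) = √(-5360 + 1/(-21 + 2/(6*√5 + 482))) = √(-5360 + 1/(-21 + 2/(482 + 6*√5)))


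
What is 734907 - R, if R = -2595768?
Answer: 3330675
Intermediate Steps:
734907 - R = 734907 - 1*(-2595768) = 734907 + 2595768 = 3330675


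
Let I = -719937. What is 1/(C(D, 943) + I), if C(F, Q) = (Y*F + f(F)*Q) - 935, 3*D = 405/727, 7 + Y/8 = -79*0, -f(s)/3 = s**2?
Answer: -528529/381058811933 ≈ -1.3870e-6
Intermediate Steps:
f(s) = -3*s**2
Y = -56 (Y = -56 + 8*(-79*0) = -56 + 8*0 = -56 + 0 = -56)
D = 135/727 (D = (405/727)/3 = (405*(1/727))/3 = (1/3)*(405/727) = 135/727 ≈ 0.18569)
C(F, Q) = -935 - 56*F - 3*Q*F**2 (C(F, Q) = (-56*F + (-3*F**2)*Q) - 935 = (-56*F - 3*Q*F**2) - 935 = -935 - 56*F - 3*Q*F**2)
1/(C(D, 943) + I) = 1/((-935 - 56*135/727 - 3*943*(135/727)**2) - 719937) = 1/((-935 - 7560/727 - 3*943*18225/528529) - 719937) = 1/((-935 - 7560/727 - 51558525/528529) - 719937) = 1/(-551229260/528529 - 719937) = 1/(-381058811933/528529) = -528529/381058811933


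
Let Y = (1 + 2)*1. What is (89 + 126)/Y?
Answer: 215/3 ≈ 71.667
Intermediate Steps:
Y = 3 (Y = 3*1 = 3)
(89 + 126)/Y = (89 + 126)/3 = (⅓)*215 = 215/3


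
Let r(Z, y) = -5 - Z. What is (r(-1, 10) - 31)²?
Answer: 1225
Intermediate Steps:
(r(-1, 10) - 31)² = ((-5 - 1*(-1)) - 31)² = ((-5 + 1) - 31)² = (-4 - 31)² = (-35)² = 1225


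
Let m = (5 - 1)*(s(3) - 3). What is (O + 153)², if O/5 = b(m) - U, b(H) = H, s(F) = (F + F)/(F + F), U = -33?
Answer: 77284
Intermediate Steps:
s(F) = 1 (s(F) = (2*F)/((2*F)) = (2*F)*(1/(2*F)) = 1)
m = -8 (m = (5 - 1)*(1 - 3) = 4*(-2) = -8)
O = 125 (O = 5*(-8 - 1*(-33)) = 5*(-8 + 33) = 5*25 = 125)
(O + 153)² = (125 + 153)² = 278² = 77284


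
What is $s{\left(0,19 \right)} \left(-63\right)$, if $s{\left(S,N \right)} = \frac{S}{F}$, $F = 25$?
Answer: $0$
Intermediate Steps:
$s{\left(S,N \right)} = \frac{S}{25}$
$s{\left(0,19 \right)} \left(-63\right) = \frac{1}{25} \cdot 0 \left(-63\right) = 0 \left(-63\right) = 0$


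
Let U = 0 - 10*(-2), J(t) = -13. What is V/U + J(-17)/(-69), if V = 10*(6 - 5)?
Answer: 95/138 ≈ 0.68841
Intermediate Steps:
U = 20 (U = 0 + 20 = 20)
V = 10 (V = 10*1 = 10)
V/U + J(-17)/(-69) = 10/20 - 13/(-69) = 10*(1/20) - 13*(-1/69) = ½ + 13/69 = 95/138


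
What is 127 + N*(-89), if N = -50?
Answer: 4577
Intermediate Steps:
127 + N*(-89) = 127 - 50*(-89) = 127 + 4450 = 4577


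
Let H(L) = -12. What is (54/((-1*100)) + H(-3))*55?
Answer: -6897/10 ≈ -689.70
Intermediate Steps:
(54/((-1*100)) + H(-3))*55 = (54/((-1*100)) - 12)*55 = (54/(-100) - 12)*55 = (54*(-1/100) - 12)*55 = (-27/50 - 12)*55 = -627/50*55 = -6897/10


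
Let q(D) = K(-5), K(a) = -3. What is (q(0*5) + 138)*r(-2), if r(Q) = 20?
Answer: 2700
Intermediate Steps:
q(D) = -3
(q(0*5) + 138)*r(-2) = (-3 + 138)*20 = 135*20 = 2700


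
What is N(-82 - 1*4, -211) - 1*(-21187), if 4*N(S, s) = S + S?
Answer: 21144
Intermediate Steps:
N(S, s) = S/2 (N(S, s) = (S + S)/4 = (2*S)/4 = S/2)
N(-82 - 1*4, -211) - 1*(-21187) = (-82 - 1*4)/2 - 1*(-21187) = (-82 - 4)/2 + 21187 = (½)*(-86) + 21187 = -43 + 21187 = 21144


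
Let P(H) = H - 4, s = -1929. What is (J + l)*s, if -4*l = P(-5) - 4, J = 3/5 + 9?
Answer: -495753/20 ≈ -24788.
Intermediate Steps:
J = 48/5 (J = 3*(⅕) + 9 = ⅗ + 9 = 48/5 ≈ 9.6000)
P(H) = -4 + H
l = 13/4 (l = -((-4 - 5) - 4)/4 = -(-9 - 4)/4 = -¼*(-13) = 13/4 ≈ 3.2500)
(J + l)*s = (48/5 + 13/4)*(-1929) = (257/20)*(-1929) = -495753/20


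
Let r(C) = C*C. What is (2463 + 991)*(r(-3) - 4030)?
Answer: -13888534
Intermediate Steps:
r(C) = C**2
(2463 + 991)*(r(-3) - 4030) = (2463 + 991)*((-3)**2 - 4030) = 3454*(9 - 4030) = 3454*(-4021) = -13888534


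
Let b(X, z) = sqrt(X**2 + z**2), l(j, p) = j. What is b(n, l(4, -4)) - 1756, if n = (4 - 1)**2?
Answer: -1756 + sqrt(97) ≈ -1746.2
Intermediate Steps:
n = 9 (n = 3**2 = 9)
b(n, l(4, -4)) - 1756 = sqrt(9**2 + 4**2) - 1756 = sqrt(81 + 16) - 1756 = sqrt(97) - 1756 = -1756 + sqrt(97)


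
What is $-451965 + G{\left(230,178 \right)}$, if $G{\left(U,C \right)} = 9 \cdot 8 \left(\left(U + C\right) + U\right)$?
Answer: $-406029$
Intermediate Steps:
$G{\left(U,C \right)} = 72 C + 144 U$ ($G{\left(U,C \right)} = 72 \left(\left(C + U\right) + U\right) = 72 \left(C + 2 U\right) = 72 C + 144 U$)
$-451965 + G{\left(230,178 \right)} = -451965 + \left(72 \cdot 178 + 144 \cdot 230\right) = -451965 + \left(12816 + 33120\right) = -451965 + 45936 = -406029$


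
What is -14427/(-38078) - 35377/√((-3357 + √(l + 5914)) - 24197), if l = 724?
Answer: 14427/38078 + 35377*I/√(27554 - √6638) ≈ 0.37888 + 213.44*I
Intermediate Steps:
-14427/(-38078) - 35377/√((-3357 + √(l + 5914)) - 24197) = -14427/(-38078) - 35377/√((-3357 + √(724 + 5914)) - 24197) = -14427*(-1/38078) - 35377/√((-3357 + √6638) - 24197) = 14427/38078 - 35377/√(-27554 + √6638)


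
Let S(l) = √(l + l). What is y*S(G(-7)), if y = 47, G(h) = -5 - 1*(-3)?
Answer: 94*I ≈ 94.0*I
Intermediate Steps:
G(h) = -2 (G(h) = -5 + 3 = -2)
S(l) = √2*√l (S(l) = √(2*l) = √2*√l)
y*S(G(-7)) = 47*(√2*√(-2)) = 47*(√2*(I*√2)) = 47*(2*I) = 94*I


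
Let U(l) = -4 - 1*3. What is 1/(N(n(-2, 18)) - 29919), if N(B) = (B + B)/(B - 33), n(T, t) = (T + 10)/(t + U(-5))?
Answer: -355/10621261 ≈ -3.3424e-5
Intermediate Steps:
U(l) = -7 (U(l) = -4 - 3 = -7)
n(T, t) = (10 + T)/(-7 + t) (n(T, t) = (T + 10)/(t - 7) = (10 + T)/(-7 + t))
N(B) = 2*B/(-33 + B) (N(B) = (2*B)/(-33 + B) = 2*B/(-33 + B))
1/(N(n(-2, 18)) - 29919) = 1/(2*((10 - 2)/(-7 + 18))/(-33 + (10 - 2)/(-7 + 18)) - 29919) = 1/(2*(8/11)/(-33 + 8/11) - 29919) = 1/(2*(8/11)/(-355/11) - 29919) = 1/(2*(8/11)*(-11/355) - 29919) = 1/(-16/355 - 29919) = 1/(-10621261/355) = -355/10621261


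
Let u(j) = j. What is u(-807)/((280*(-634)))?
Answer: 807/177520 ≈ 0.0045460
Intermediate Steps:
u(-807)/((280*(-634))) = -807/(280*(-634)) = -807/(-177520) = -807*(-1/177520) = 807/177520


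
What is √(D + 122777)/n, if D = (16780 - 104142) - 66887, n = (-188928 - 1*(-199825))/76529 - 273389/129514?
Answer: -39646307624*I*√1967/19510872723 ≈ -90.121*I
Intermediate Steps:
n = -19510872723/9911576906 (n = (-188928 + 199825)*(1/76529) - 273389*1/129514 = 10897*(1/76529) - 273389/129514 = 10897/76529 - 273389/129514 = -19510872723/9911576906 ≈ -1.9685)
D = -154249 (D = -87362 - 66887 = -154249)
√(D + 122777)/n = √(-154249 + 122777)/(-19510872723/9911576906) = √(-31472)*(-9911576906/19510872723) = (4*I*√1967)*(-9911576906/19510872723) = -39646307624*I*√1967/19510872723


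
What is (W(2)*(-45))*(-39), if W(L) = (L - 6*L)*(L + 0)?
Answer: -35100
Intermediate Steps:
W(L) = -5*L**2 (W(L) = (-5*L)*L = -5*L**2)
(W(2)*(-45))*(-39) = (-5*2**2*(-45))*(-39) = (-5*4*(-45))*(-39) = -20*(-45)*(-39) = 900*(-39) = -35100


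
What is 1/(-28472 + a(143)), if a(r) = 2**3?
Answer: -1/28464 ≈ -3.5132e-5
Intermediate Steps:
a(r) = 8
1/(-28472 + a(143)) = 1/(-28472 + 8) = 1/(-28464) = -1/28464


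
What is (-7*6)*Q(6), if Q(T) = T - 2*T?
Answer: 252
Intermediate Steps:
Q(T) = -T
(-7*6)*Q(6) = (-7*6)*(-1*6) = -42*(-6) = 252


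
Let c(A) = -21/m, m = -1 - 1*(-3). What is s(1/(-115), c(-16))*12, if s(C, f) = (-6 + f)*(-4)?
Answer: 792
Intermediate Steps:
m = 2 (m = -1 + 3 = 2)
c(A) = -21/2
s(C, f) = 24 - 4*f
s(1/(-115), c(-16))*12 = (24 - 4*(-21/2))*12 = (24 + 42)*12 = 66*12 = 792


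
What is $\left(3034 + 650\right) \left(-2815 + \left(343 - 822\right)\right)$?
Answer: $-12135096$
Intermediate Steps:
$\left(3034 + 650\right) \left(-2815 + \left(343 - 822\right)\right) = 3684 \left(-2815 - 479\right) = 3684 \left(-3294\right) = -12135096$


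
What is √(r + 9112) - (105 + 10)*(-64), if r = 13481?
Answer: 7360 + √22593 ≈ 7510.3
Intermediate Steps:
√(r + 9112) - (105 + 10)*(-64) = √(13481 + 9112) - (105 + 10)*(-64) = √22593 - 115*(-64) = √22593 - 1*(-7360) = √22593 + 7360 = 7360 + √22593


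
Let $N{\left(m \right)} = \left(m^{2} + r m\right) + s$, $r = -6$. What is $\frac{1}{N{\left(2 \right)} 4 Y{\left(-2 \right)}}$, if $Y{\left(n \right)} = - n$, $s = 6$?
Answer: $- \frac{1}{16} \approx -0.0625$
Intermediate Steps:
$N{\left(m \right)} = 6 + m^{2} - 6 m$ ($N{\left(m \right)} = \left(m^{2} - 6 m\right) + 6 = 6 + m^{2} - 6 m$)
$\frac{1}{N{\left(2 \right)} 4 Y{\left(-2 \right)}} = \frac{1}{\left(6 + 2^{2} - 12\right) 4 \left(\left(-1\right) \left(-2\right)\right)} = \frac{1}{\left(6 + 4 - 12\right) 4 \cdot 2} = \frac{1}{\left(-2\right) 4 \cdot 2} = \frac{1}{\left(-8\right) 2} = \frac{1}{-16} = - \frac{1}{16}$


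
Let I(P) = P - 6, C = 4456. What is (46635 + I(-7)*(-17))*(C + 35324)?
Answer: 1863931680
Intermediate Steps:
I(P) = -6 + P
(46635 + I(-7)*(-17))*(C + 35324) = (46635 + (-6 - 7)*(-17))*(4456 + 35324) = (46635 - 13*(-17))*39780 = (46635 + 221)*39780 = 46856*39780 = 1863931680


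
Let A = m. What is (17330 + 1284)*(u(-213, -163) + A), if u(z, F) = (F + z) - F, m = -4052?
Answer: -79388710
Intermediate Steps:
A = -4052
u(z, F) = z
(17330 + 1284)*(u(-213, -163) + A) = (17330 + 1284)*(-213 - 4052) = 18614*(-4265) = -79388710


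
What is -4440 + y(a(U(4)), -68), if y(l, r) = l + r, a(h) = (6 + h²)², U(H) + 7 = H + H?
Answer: -4459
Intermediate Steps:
U(H) = -7 + 2*H (U(H) = -7 + (H + H) = -7 + 2*H)
-4440 + y(a(U(4)), -68) = -4440 + ((6 + (-7 + 2*4)²)² - 68) = -4440 + ((6 + (-7 + 8)²)² - 68) = -4440 + ((6 + 1²)² - 68) = -4440 + ((6 + 1)² - 68) = -4440 + (7² - 68) = -4440 + (49 - 68) = -4440 - 19 = -4459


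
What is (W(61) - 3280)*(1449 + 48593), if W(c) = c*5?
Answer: -148874950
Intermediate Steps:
W(c) = 5*c
(W(61) - 3280)*(1449 + 48593) = (5*61 - 3280)*(1449 + 48593) = (305 - 3280)*50042 = -2975*50042 = -148874950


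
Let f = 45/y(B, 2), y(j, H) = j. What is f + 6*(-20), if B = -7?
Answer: -885/7 ≈ -126.43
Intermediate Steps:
f = -45/7 (f = 45/(-7) = 45*(-1/7) = -45/7 ≈ -6.4286)
f + 6*(-20) = -45/7 + 6*(-20) = -45/7 - 120 = -885/7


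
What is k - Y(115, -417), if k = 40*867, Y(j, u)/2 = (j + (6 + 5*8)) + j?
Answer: 34128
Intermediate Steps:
Y(j, u) = 92 + 4*j (Y(j, u) = 2*((j + (6 + 5*8)) + j) = 2*((j + (6 + 40)) + j) = 2*((j + 46) + j) = 2*((46 + j) + j) = 2*(46 + 2*j) = 92 + 4*j)
k = 34680
k - Y(115, -417) = 34680 - (92 + 4*115) = 34680 - (92 + 460) = 34680 - 1*552 = 34680 - 552 = 34128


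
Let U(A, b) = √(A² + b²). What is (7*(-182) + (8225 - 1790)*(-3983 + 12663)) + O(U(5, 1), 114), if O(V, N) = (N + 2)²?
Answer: 55867982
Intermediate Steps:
O(V, N) = (2 + N)²
(7*(-182) + (8225 - 1790)*(-3983 + 12663)) + O(U(5, 1), 114) = (7*(-182) + (8225 - 1790)*(-3983 + 12663)) + (2 + 114)² = (-1274 + 6435*8680) + 116² = (-1274 + 55855800) + 13456 = 55854526 + 13456 = 55867982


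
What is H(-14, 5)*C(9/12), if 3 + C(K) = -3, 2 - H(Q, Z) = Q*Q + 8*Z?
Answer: 1404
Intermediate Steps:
H(Q, Z) = 2 - Q**2 - 8*Z (H(Q, Z) = 2 - (Q*Q + 8*Z) = 2 - (Q**2 + 8*Z) = 2 + (-Q**2 - 8*Z) = 2 - Q**2 - 8*Z)
C(K) = -6 (C(K) = -3 - 3 = -6)
H(-14, 5)*C(9/12) = (2 - 1*(-14)**2 - 8*5)*(-6) = (2 - 1*196 - 40)*(-6) = (2 - 196 - 40)*(-6) = -234*(-6) = 1404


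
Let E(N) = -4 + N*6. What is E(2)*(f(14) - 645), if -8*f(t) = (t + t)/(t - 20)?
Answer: -15466/3 ≈ -5155.3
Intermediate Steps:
E(N) = -4 + 6*N
f(t) = -t/(4*(-20 + t)) (f(t) = -(t + t)/(8*(t - 20)) = -2*t/(8*(-20 + t)) = -t/(4*(-20 + t)))
E(2)*(f(14) - 645) = (-4 + 6*2)*(-1*14/(-80 + 4*14) - 645) = (-4 + 12)*(-1*14/(-80 + 56) - 645) = 8*(-1*14/(-24) - 645) = 8*(-1*14*(-1/24) - 645) = 8*(7/12 - 645) = 8*(-7733/12) = -15466/3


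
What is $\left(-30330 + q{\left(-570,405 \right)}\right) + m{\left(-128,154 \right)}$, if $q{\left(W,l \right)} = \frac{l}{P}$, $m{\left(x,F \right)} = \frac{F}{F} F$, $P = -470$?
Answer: $- \frac{2836625}{94} \approx -30177.0$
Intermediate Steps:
$m{\left(x,F \right)} = F$ ($m{\left(x,F \right)} = 1 F = F$)
$q{\left(W,l \right)} = - \frac{l}{470}$ ($q{\left(W,l \right)} = \frac{l}{-470} = l \left(- \frac{1}{470}\right) = - \frac{l}{470}$)
$\left(-30330 + q{\left(-570,405 \right)}\right) + m{\left(-128,154 \right)} = \left(-30330 - \frac{81}{94}\right) + 154 = - \frac{2851101}{94} + 154 = - \frac{2836625}{94}$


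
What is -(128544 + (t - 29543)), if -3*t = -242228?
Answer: -539231/3 ≈ -1.7974e+5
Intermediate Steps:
t = 242228/3 (t = -1/3*(-242228) = 242228/3 ≈ 80743.)
-(128544 + (t - 29543)) = -(128544 + (242228/3 - 29543)) = -(128544 + 153599/3) = -1*539231/3 = -539231/3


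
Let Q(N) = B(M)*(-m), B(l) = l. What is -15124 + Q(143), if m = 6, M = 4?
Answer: -15148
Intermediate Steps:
Q(N) = -24 (Q(N) = 4*(-1*6) = 4*(-6) = -24)
-15124 + Q(143) = -15124 - 24 = -15148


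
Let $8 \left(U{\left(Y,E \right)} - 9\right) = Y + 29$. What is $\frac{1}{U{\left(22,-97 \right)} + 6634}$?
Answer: $\frac{8}{53195} \approx 0.00015039$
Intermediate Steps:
$U{\left(Y,E \right)} = \frac{101}{8} + \frac{Y}{8}$ ($U{\left(Y,E \right)} = 9 + \frac{Y + 29}{8} = 9 + \frac{29 + Y}{8} = 9 + \left(\frac{29}{8} + \frac{Y}{8}\right) = \frac{101}{8} + \frac{Y}{8}$)
$\frac{1}{U{\left(22,-97 \right)} + 6634} = \frac{1}{\left(\frac{101}{8} + \frac{1}{8} \cdot 22\right) + 6634} = \frac{1}{\left(\frac{101}{8} + \frac{11}{4}\right) + 6634} = \frac{1}{\frac{123}{8} + 6634} = \frac{1}{\frac{53195}{8}} = \frac{8}{53195}$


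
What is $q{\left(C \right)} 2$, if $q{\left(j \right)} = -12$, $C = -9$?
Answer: $-24$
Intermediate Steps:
$q{\left(C \right)} 2 = \left(-12\right) 2 = -24$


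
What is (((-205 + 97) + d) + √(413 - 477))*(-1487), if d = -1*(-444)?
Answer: -499632 - 11896*I ≈ -4.9963e+5 - 11896.0*I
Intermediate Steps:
d = 444
(((-205 + 97) + d) + √(413 - 477))*(-1487) = (((-205 + 97) + 444) + √(413 - 477))*(-1487) = ((-108 + 444) + √(-64))*(-1487) = (336 + 8*I)*(-1487) = -499632 - 11896*I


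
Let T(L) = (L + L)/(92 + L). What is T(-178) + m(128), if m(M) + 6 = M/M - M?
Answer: -5541/43 ≈ -128.86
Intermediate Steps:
m(M) = -5 - M (m(M) = -6 + (M/M - M) = -6 + (1 - M) = -5 - M)
T(L) = 2*L/(92 + L) (T(L) = (2*L)/(92 + L) = 2*L/(92 + L))
T(-178) + m(128) = 2*(-178)/(92 - 178) + (-5 - 1*128) = 2*(-178)/(-86) + (-5 - 128) = 2*(-178)*(-1/86) - 133 = 178/43 - 133 = -5541/43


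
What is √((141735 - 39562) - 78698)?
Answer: 5*√939 ≈ 153.22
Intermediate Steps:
√((141735 - 39562) - 78698) = √(102173 - 78698) = √23475 = 5*√939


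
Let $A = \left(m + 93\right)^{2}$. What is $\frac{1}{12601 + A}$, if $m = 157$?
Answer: $\frac{1}{75101} \approx 1.3315 \cdot 10^{-5}$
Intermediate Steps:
$A = 62500$ ($A = \left(157 + 93\right)^{2} = 250^{2} = 62500$)
$\frac{1}{12601 + A} = \frac{1}{12601 + 62500} = \frac{1}{75101}$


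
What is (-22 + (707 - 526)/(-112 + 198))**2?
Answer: 2927521/7396 ≈ 395.82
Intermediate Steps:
(-22 + (707 - 526)/(-112 + 198))**2 = (-22 + 181/86)**2 = (-1711/86)**2 = 2927521/7396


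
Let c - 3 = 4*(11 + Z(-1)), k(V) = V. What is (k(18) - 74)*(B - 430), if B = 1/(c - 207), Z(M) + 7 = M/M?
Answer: 553847/23 ≈ 24080.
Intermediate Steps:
Z(M) = -6 (Z(M) = -7 + M/M = -7 + 1 = -6)
c = 23 (c = 3 + 4*(11 - 6) = 3 + 4*5 = 3 + 20 = 23)
B = -1/184 (B = 1/(23 - 207) = 1/(-184) = -1/184 ≈ -0.0054348)
(k(18) - 74)*(B - 430) = (18 - 74)*(-1/184 - 430) = -56*(-79121/184) = 553847/23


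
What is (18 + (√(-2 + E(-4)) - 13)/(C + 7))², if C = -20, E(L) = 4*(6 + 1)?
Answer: (247 - √26)²/169 ≈ 346.25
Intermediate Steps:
E(L) = 28 (E(L) = 4*7 = 28)
(18 + (√(-2 + E(-4)) - 13)/(C + 7))² = (18 + (√(-2 + 28) - 13)/(-20 + 7))² = (18 + (√26 - 13)/(-13))² = (18 + (-13 + √26)*(-1/13))² = (18 + (1 - √26/13))² = (19 - √26/13)²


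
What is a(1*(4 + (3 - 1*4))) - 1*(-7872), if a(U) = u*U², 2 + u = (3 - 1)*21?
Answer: 8232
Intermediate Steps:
u = 40 (u = -2 + (3 - 1)*21 = -2 + 2*21 = -2 + 42 = 40)
a(U) = 40*U²
a(1*(4 + (3 - 1*4))) - 1*(-7872) = 40*(1*(4 + (3 - 1*4)))² - 1*(-7872) = 40*(1*(4 + (3 - 4)))² + 7872 = 40*(1*(4 - 1))² + 7872 = 40*(1*3)² + 7872 = 40*3² + 7872 = 40*9 + 7872 = 360 + 7872 = 8232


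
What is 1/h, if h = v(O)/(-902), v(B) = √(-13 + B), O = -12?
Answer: 902*I/5 ≈ 180.4*I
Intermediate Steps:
h = -5*I/902 (h = √(-13 - 12)/(-902) = √(-25)*(-1/902) = (5*I)*(-1/902) = -5*I/902 ≈ -0.0055432*I)
1/h = 1/(-5*I/902) = 902*I/5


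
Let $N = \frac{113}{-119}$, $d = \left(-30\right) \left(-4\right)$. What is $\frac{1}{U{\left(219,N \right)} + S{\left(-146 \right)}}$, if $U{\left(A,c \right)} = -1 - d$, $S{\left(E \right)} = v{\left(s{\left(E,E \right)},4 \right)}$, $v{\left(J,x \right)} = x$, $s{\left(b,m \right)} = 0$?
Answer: $- \frac{1}{117} \approx -0.008547$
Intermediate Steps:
$d = 120$
$S{\left(E \right)} = 4$
$N = - \frac{113}{119}$ ($N = 113 \left(- \frac{1}{119}\right) = - \frac{113}{119} \approx -0.94958$)
$U{\left(A,c \right)} = -121$ ($U{\left(A,c \right)} = -1 - 120 = -121$)
$\frac{1}{U{\left(219,N \right)} + S{\left(-146 \right)}} = \frac{1}{-121 + 4} = \frac{1}{-117} = - \frac{1}{117}$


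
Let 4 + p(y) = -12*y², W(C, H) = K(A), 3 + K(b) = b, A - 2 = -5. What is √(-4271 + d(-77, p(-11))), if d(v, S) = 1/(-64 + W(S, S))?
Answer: 9*I*√258370/70 ≈ 65.353*I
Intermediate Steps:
A = -3 (A = 2 - 5 = -3)
K(b) = -3 + b
W(C, H) = -6 (W(C, H) = -3 - 3 = -6)
p(y) = -4 - 12*y²
d(v, S) = -1/70 (d(v, S) = 1/(-64 - 6) = 1/(-70) = -1/70)
√(-4271 + d(-77, p(-11))) = √(-4271 - 1/70) = √(-298971/70) = 9*I*√258370/70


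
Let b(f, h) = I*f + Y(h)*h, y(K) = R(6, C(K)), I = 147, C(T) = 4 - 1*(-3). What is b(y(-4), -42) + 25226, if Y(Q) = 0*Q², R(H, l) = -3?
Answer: 24785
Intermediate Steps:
C(T) = 7 (C(T) = 4 + 3 = 7)
Y(Q) = 0
y(K) = -3
b(f, h) = 147*f (b(f, h) = 147*f + 0*h = 147*f + 0 = 147*f)
b(y(-4), -42) + 25226 = 147*(-3) + 25226 = -441 + 25226 = 24785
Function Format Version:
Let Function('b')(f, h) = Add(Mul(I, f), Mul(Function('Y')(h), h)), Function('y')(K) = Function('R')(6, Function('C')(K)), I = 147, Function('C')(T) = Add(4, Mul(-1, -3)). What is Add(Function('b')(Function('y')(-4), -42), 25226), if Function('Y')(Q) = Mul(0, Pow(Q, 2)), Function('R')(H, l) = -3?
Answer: 24785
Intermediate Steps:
Function('C')(T) = 7 (Function('C')(T) = Add(4, 3) = 7)
Function('Y')(Q) = 0
Function('y')(K) = -3
Function('b')(f, h) = Mul(147, f) (Function('b')(f, h) = Add(Mul(147, f), Mul(0, h)) = Add(Mul(147, f), 0) = Mul(147, f))
Add(Function('b')(Function('y')(-4), -42), 25226) = Add(Mul(147, -3), 25226) = Add(-441, 25226) = 24785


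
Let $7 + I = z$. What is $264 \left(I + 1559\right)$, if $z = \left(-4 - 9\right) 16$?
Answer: $354816$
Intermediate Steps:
$z = -208$ ($z = \left(-13\right) 16 = -208$)
$I = -215$ ($I = -7 - 208 = -215$)
$264 \left(I + 1559\right) = 264 \left(-215 + 1559\right) = 264 \cdot 1344 = 354816$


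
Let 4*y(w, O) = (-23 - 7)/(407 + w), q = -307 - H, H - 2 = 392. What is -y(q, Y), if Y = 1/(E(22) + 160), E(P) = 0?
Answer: -5/196 ≈ -0.025510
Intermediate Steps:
H = 394 (H = 2 + 392 = 394)
q = -701 (q = -307 - 1*394 = -307 - 394 = -701)
Y = 1/160 (Y = 1/(0 + 160) = 1/160 ≈ 0.0062500)
y(w, O) = -15/(2*(407 + w)) (y(w, O) = ((-23 - 7)/(407 + w))/4 = (-30/(407 + w))/4 = -15/(2*(407 + w)))
-y(q, Y) = -(-15)/(814 + 2*(-701)) = -(-15)/(814 - 1402) = -(-15)/(-588) = -(-15)*(-1)/588 = -1*5/196 = -5/196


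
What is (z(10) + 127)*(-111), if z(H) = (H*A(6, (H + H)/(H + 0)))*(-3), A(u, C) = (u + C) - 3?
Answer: 2553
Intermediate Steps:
A(u, C) = -3 + C + u (A(u, C) = (C + u) - 3 = -3 + C + u)
z(H) = -15*H (z(H) = (H*(-3 + (H + H)/(H + 0) + 6))*(-3) = (H*(-3 + (2*H)/H + 6))*(-3) = (H*(-3 + 2 + 6))*(-3) = (H*5)*(-3) = (5*H)*(-3) = -15*H)
(z(10) + 127)*(-111) = (-15*10 + 127)*(-111) = (-150 + 127)*(-111) = -23*(-111) = 2553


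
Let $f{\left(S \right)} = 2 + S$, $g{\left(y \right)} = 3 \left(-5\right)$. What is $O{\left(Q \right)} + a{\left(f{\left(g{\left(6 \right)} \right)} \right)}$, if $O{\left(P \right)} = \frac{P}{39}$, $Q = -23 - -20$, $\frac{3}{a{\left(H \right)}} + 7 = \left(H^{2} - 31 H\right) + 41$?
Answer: $- \frac{189}{2626} \approx -0.071973$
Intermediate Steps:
$g{\left(y \right)} = -15$
$a{\left(H \right)} = \frac{3}{34 + H^{2} - 31 H}$ ($a{\left(H \right)} = \frac{3}{-7 + \left(\left(H^{2} - 31 H\right) + 41\right)} = \frac{3}{-7 + \left(41 + H^{2} - 31 H\right)} = \frac{3}{34 + H^{2} - 31 H}$)
$Q = -3$ ($Q = -23 + 20 = -3$)
$O{\left(P \right)} = \frac{P}{39}$ ($O{\left(P \right)} = P \frac{1}{39} = \frac{P}{39}$)
$O{\left(Q \right)} + a{\left(f{\left(g{\left(6 \right)} \right)} \right)} = \frac{1}{39} \left(-3\right) + \frac{3}{34 + \left(2 - 15\right)^{2} - 31 \left(2 - 15\right)} = - \frac{1}{13} + \frac{3}{34 + \left(-13\right)^{2} - -403} = - \frac{1}{13} + \frac{3}{34 + 169 + 403} = - \frac{1}{13} + \frac{3}{606} = - \frac{1}{13} + 3 \cdot \frac{1}{606} = - \frac{1}{13} + \frac{1}{202} = - \frac{189}{2626}$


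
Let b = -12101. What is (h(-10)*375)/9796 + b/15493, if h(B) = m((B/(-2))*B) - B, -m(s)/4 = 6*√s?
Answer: -30221323/75884714 - 11250*I*√2/2449 ≈ -0.39825 - 6.4965*I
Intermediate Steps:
m(s) = -24*√s
h(B) = -B - 12*√2*√(-B²) (h(B) = -24*√(-B²/2) - B = -24*√2*√(-B²)/2 - B = -12*√2*√(-B²) - B = -B - 12*√2*√(-B²))
(h(-10)*375)/9796 + b/15493 = ((-1*(-10) - 12*√2*√(-1*(-10)²))*375)/9796 - 12101/15493 = ((10 - 12*√2*√(-1*100))*375)*(1/9796) - 12101*1/15493 = ((10 - 12*√2*√(-100))*375)*(1/9796) - 12101/15493 = ((10 - 12*√2*10*I)*375)*(1/9796) - 12101/15493 = ((10 - 120*I*√2)*375)*(1/9796) - 12101/15493 = (3750 - 45000*I*√2)*(1/9796) - 12101/15493 = (1875/4898 - 11250*I*√2/2449) - 12101/15493 = -30221323/75884714 - 11250*I*√2/2449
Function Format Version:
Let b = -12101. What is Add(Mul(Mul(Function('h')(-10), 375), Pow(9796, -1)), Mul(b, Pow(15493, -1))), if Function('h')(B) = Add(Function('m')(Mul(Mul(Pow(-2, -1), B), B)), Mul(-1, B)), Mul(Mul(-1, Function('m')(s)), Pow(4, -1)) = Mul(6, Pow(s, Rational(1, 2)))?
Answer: Add(Rational(-30221323, 75884714), Mul(Rational(-11250, 2449), I, Pow(2, Rational(1, 2)))) ≈ Add(-0.39825, Mul(-6.4965, I))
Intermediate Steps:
Function('m')(s) = Mul(-24, Pow(s, Rational(1, 2))) (Function('m')(s) = Mul(-4, Mul(6, Pow(s, Rational(1, 2)))) = Mul(-24, Pow(s, Rational(1, 2))))
Function('h')(B) = Add(Mul(-1, B), Mul(-12, Pow(2, Rational(1, 2)), Pow(Mul(-1, Pow(B, 2)), Rational(1, 2)))) (Function('h')(B) = Add(Mul(-24, Pow(Mul(Mul(Pow(-2, -1), B), B), Rational(1, 2))), Mul(-1, B)) = Add(Mul(-24, Pow(Mul(Mul(Rational(-1, 2), B), B), Rational(1, 2))), Mul(-1, B)) = Add(Mul(-24, Pow(Mul(Rational(-1, 2), Pow(B, 2)), Rational(1, 2))), Mul(-1, B)) = Add(Mul(-24, Mul(Rational(1, 2), Pow(2, Rational(1, 2)), Pow(Mul(-1, Pow(B, 2)), Rational(1, 2)))), Mul(-1, B)) = Add(Mul(-12, Pow(2, Rational(1, 2)), Pow(Mul(-1, Pow(B, 2)), Rational(1, 2))), Mul(-1, B)) = Add(Mul(-1, B), Mul(-12, Pow(2, Rational(1, 2)), Pow(Mul(-1, Pow(B, 2)), Rational(1, 2)))))
Add(Mul(Mul(Function('h')(-10), 375), Pow(9796, -1)), Mul(b, Pow(15493, -1))) = Add(Mul(Mul(Add(Mul(-1, -10), Mul(-12, Pow(2, Rational(1, 2)), Pow(Mul(-1, Pow(-10, 2)), Rational(1, 2)))), 375), Pow(9796, -1)), Mul(-12101, Pow(15493, -1))) = Add(Mul(Mul(Add(10, Mul(-12, Pow(2, Rational(1, 2)), Pow(Mul(-1, 100), Rational(1, 2)))), 375), Rational(1, 9796)), Mul(-12101, Rational(1, 15493))) = Add(Mul(Mul(Add(10, Mul(-12, Pow(2, Rational(1, 2)), Pow(-100, Rational(1, 2)))), 375), Rational(1, 9796)), Rational(-12101, 15493)) = Add(Mul(Mul(Add(10, Mul(-12, Pow(2, Rational(1, 2)), Mul(10, I))), 375), Rational(1, 9796)), Rational(-12101, 15493)) = Add(Mul(Mul(Add(10, Mul(-120, I, Pow(2, Rational(1, 2)))), 375), Rational(1, 9796)), Rational(-12101, 15493)) = Add(Mul(Add(3750, Mul(-45000, I, Pow(2, Rational(1, 2)))), Rational(1, 9796)), Rational(-12101, 15493)) = Add(Add(Rational(1875, 4898), Mul(Rational(-11250, 2449), I, Pow(2, Rational(1, 2)))), Rational(-12101, 15493)) = Add(Rational(-30221323, 75884714), Mul(Rational(-11250, 2449), I, Pow(2, Rational(1, 2))))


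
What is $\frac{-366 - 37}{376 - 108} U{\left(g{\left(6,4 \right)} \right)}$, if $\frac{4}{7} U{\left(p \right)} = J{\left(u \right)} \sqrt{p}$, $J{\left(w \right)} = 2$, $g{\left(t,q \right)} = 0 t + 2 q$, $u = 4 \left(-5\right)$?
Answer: $- \frac{2821 \sqrt{2}}{268} \approx -14.886$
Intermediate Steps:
$u = -20$
$g{\left(t,q \right)} = 2 q$ ($g{\left(t,q \right)} = 0 + 2 q = 2 q$)
$U{\left(p \right)} = \frac{7 \sqrt{p}}{2}$ ($U{\left(p \right)} = \frac{7 \cdot 2 \sqrt{p}}{4} = \frac{7 \sqrt{p}}{2}$)
$\frac{-366 - 37}{376 - 108} U{\left(g{\left(6,4 \right)} \right)} = \frac{-366 - 37}{376 - 108} \frac{7 \sqrt{2 \cdot 4}}{2} = - \frac{403}{268} \frac{7 \sqrt{8}}{2} = \left(-403\right) \frac{1}{268} \frac{7 \cdot 2 \sqrt{2}}{2} = - \frac{403 \cdot 7 \sqrt{2}}{268} = - \frac{2821 \sqrt{2}}{268}$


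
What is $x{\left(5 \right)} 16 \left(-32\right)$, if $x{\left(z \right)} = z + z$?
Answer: $-5120$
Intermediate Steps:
$x{\left(z \right)} = 2 z$
$x{\left(5 \right)} 16 \left(-32\right) = 2 \cdot 5 \cdot 16 \left(-32\right) = 10 \cdot 16 \left(-32\right) = 160 \left(-32\right) = -5120$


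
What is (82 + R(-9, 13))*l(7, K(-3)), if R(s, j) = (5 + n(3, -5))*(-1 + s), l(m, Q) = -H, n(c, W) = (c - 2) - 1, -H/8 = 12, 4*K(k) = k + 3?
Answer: 3072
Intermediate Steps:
K(k) = ¾ + k/4 (K(k) = (k + 3)/4 = (3 + k)/4 = ¾ + k/4)
H = -96 (H = -8*12 = -96)
n(c, W) = -3 + c (n(c, W) = (-2 + c) - 1 = -3 + c)
l(m, Q) = 96 (l(m, Q) = -1*(-96) = 96)
R(s, j) = -5 + 5*s (R(s, j) = (5 + (-3 + 3))*(-1 + s) = (5 + 0)*(-1 + s) = 5*(-1 + s) = -5 + 5*s)
(82 + R(-9, 13))*l(7, K(-3)) = (82 + (-5 + 5*(-9)))*96 = (82 + (-5 - 45))*96 = (82 - 50)*96 = 32*96 = 3072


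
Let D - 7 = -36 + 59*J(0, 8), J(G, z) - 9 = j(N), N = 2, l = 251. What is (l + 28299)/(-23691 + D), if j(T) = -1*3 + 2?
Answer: -14275/11624 ≈ -1.2281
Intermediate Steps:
j(T) = -1 (j(T) = -3 + 2 = -1)
J(G, z) = 8 (J(G, z) = 9 - 1 = 8)
D = 443 (D = 7 + (-36 + 59*8) = 7 + (-36 + 472) = 7 + 436 = 443)
(l + 28299)/(-23691 + D) = (251 + 28299)/(-23691 + 443) = 28550/(-23248) = 28550*(-1/23248) = -14275/11624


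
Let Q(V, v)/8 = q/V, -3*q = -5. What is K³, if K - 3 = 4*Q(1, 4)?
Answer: 4826809/27 ≈ 1.7877e+5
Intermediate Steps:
q = 5/3 (q = -⅓*(-5) = 5/3 ≈ 1.6667)
Q(V, v) = 40/(3*V) (Q(V, v) = 8*(5/(3*V)) = 40/(3*V))
K = 169/3 (K = 3 + 4*((40/3)/1) = 3 + 4*((40/3)*1) = 3 + 4*(40/3) = 3 + 160/3 = 169/3 ≈ 56.333)
K³ = (169/3)³ = 4826809/27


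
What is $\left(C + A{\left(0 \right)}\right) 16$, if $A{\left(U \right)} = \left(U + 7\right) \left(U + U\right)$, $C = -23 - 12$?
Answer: $-560$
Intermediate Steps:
$C = -35$
$A{\left(U \right)} = 2 U \left(7 + U\right)$ ($A{\left(U \right)} = \left(7 + U\right) 2 U = 2 U \left(7 + U\right)$)
$\left(C + A{\left(0 \right)}\right) 16 = \left(-35 + 2 \cdot 0 \left(7 + 0\right)\right) 16 = \left(-35 + 2 \cdot 0 \cdot 7\right) 16 = \left(-35 + 0\right) 16 = \left(-35\right) 16 = -560$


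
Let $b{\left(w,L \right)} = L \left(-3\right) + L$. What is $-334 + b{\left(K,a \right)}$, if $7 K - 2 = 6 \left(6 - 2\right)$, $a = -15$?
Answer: $-304$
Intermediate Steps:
$K = \frac{26}{7}$ ($K = \frac{2}{7} + \frac{6 \left(6 - 2\right)}{7} = \frac{2}{7} + \frac{6 \cdot 4}{7} = \frac{2}{7} + \frac{1}{7} \cdot 24 = \frac{2}{7} + \frac{24}{7} = \frac{26}{7} \approx 3.7143$)
$b{\left(w,L \right)} = - 2 L$ ($b{\left(w,L \right)} = - 3 L + L = - 2 L$)
$-334 + b{\left(K,a \right)} = -334 - -30 = -334 + 30 = -304$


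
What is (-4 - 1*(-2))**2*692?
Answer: 2768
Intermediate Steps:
(-4 - 1*(-2))**2*692 = (-4 + 2)**2*692 = (-2)**2*692 = 4*692 = 2768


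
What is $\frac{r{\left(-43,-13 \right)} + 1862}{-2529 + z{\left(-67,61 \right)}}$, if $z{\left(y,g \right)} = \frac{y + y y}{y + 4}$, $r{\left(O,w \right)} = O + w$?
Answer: $- \frac{37926}{54583} \approx -0.69483$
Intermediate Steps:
$z{\left(y,g \right)} = \frac{y + y^{2}}{4 + y}$
$\frac{r{\left(-43,-13 \right)} + 1862}{-2529 + z{\left(-67,61 \right)}} = \frac{\left(-43 - 13\right) + 1862}{-2529 - \frac{67 \left(1 - 67\right)}{4 - 67}} = \frac{-56 + 1862}{-2529 - 67 \frac{1}{-63} \left(-66\right)} = \frac{1806}{-2529 - \left(- \frac{67}{63}\right) \left(-66\right)} = \frac{1806}{-2529 - \frac{1474}{21}} = \frac{1806}{- \frac{54583}{21}} = 1806 \left(- \frac{21}{54583}\right) = - \frac{37926}{54583}$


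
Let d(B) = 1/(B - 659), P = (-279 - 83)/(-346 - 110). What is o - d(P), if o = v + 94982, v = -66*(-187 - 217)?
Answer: 18255537094/150071 ≈ 1.2165e+5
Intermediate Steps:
P = 181/228 (P = -362/(-456) = -362*(-1/456) = 181/228 ≈ 0.79386)
d(B) = 1/(-659 + B)
v = 26664 (v = -66*(-404) = 26664)
o = 121646 (o = 26664 + 94982 = 121646)
o - d(P) = 121646 - 1/(-659 + 181/228) = 121646 - 1/(-150071/228) = 121646 - 1*(-228/150071) = 121646 + 228/150071 = 18255537094/150071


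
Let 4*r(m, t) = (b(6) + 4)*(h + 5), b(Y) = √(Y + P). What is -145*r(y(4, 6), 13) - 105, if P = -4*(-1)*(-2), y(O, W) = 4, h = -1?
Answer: -685 - 145*I*√2 ≈ -685.0 - 205.06*I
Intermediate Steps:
P = -8 (P = 4*(-2) = -8)
b(Y) = √(-8 + Y) (b(Y) = √(Y - 8) = √(-8 + Y))
r(m, t) = 4 + I*√2 (r(m, t) = ((√(-8 + 6) + 4)*(-1 + 5))/4 = ((√(-2) + 4)*4)/4 = ((I*√2 + 4)*4)/4 = ((4 + I*√2)*4)/4 = (16 + 4*I*√2)/4 = 4 + I*√2)
-145*r(y(4, 6), 13) - 105 = -145*(4 + I*√2) - 105 = (-580 - 145*I*√2) - 105 = -685 - 145*I*√2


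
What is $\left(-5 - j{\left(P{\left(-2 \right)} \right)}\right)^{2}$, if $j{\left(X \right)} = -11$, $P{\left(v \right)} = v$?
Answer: $36$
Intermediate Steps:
$\left(-5 - j{\left(P{\left(-2 \right)} \right)}\right)^{2} = \left(-5 - -11\right)^{2} = \left(-5 + 11\right)^{2} = 6^{2} = 36$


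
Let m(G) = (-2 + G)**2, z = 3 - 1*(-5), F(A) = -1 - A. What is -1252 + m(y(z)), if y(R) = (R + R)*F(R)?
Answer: 20064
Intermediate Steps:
z = 8 (z = 3 + 5 = 8)
y(R) = 2*R*(-1 - R) (y(R) = (R + R)*(-1 - R) = (2*R)*(-1 - R) = 2*R*(-1 - R))
-1252 + m(y(z)) = -1252 + (-2 - 2*8*(1 + 8))**2 = -1252 + (-2 - 2*8*9)**2 = -1252 + (-2 - 144)**2 = -1252 + (-146)**2 = -1252 + 21316 = 20064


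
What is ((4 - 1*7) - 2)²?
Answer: 25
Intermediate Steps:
((4 - 1*7) - 2)² = ((4 - 7) - 2)² = (-3 - 2)² = (-5)² = 25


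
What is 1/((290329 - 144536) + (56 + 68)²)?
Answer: 1/161169 ≈ 6.2047e-6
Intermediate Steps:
1/((290329 - 144536) + (56 + 68)²) = 1/(145793 + 124²) = 1/(145793 + 15376) = 1/161169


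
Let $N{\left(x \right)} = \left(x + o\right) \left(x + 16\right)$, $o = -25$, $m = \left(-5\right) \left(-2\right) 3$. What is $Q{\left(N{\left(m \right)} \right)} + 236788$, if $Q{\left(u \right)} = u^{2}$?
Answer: $289688$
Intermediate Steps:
$m = 30$ ($m = 10 \cdot 3 = 30$)
$N{\left(x \right)} = \left(-25 + x\right) \left(16 + x\right)$ ($N{\left(x \right)} = \left(x - 25\right) \left(x + 16\right) = \left(-25 + x\right) \left(16 + x\right)$)
$Q{\left(N{\left(m \right)} \right)} + 236788 = \left(-400 + 30^{2} - 270\right)^{2} + 236788 = \left(-400 + 900 - 270\right)^{2} + 236788 = 230^{2} + 236788 = 52900 + 236788 = 289688$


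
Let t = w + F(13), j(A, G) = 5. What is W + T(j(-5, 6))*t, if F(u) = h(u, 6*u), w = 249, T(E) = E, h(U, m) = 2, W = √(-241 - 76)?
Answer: 1255 + I*√317 ≈ 1255.0 + 17.805*I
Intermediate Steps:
W = I*√317 (W = √(-317) = I*√317 ≈ 17.805*I)
F(u) = 2
t = 251 (t = 249 + 2 = 251)
W + T(j(-5, 6))*t = I*√317 + 5*251 = I*√317 + 1255 = 1255 + I*√317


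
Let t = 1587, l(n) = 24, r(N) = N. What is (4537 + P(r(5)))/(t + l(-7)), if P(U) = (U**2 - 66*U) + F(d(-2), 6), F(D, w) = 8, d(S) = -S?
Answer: 4240/1611 ≈ 2.6319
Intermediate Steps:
P(U) = 8 + U**2 - 66*U (P(U) = (U**2 - 66*U) + 8 = 8 + U**2 - 66*U)
(4537 + P(r(5)))/(t + l(-7)) = (4537 + (8 + 5**2 - 66*5))/(1587 + 24) = (4537 + (8 + 25 - 330))/1611 = (4537 - 297)*(1/1611) = 4240*(1/1611) = 4240/1611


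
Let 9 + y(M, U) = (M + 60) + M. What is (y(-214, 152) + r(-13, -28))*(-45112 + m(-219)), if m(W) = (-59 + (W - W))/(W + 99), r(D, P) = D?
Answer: 70373953/4 ≈ 1.7593e+7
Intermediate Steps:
y(M, U) = 51 + 2*M (y(M, U) = -9 + ((M + 60) + M) = -9 + ((60 + M) + M) = -9 + (60 + 2*M) = 51 + 2*M)
m(W) = -59/(99 + W) (m(W) = (-59 + 0)/(99 + W) = -59/(99 + W))
(y(-214, 152) + r(-13, -28))*(-45112 + m(-219)) = ((51 + 2*(-214)) - 13)*(-45112 - 59/(99 - 219)) = ((51 - 428) - 13)*(-45112 - 59/(-120)) = (-377 - 13)*(-45112 - 59*(-1/120)) = -390*(-45112 + 59/120) = -390*(-5413381/120) = 70373953/4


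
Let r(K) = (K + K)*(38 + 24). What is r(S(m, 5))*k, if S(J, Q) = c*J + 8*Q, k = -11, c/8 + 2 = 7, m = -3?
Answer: 109120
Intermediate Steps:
c = 40 (c = -16 + 8*7 = -16 + 56 = 40)
S(J, Q) = 8*Q + 40*J (S(J, Q) = 40*J + 8*Q = 8*Q + 40*J)
r(K) = 124*K (r(K) = (2*K)*62 = 124*K)
r(S(m, 5))*k = (124*(8*5 + 40*(-3)))*(-11) = (124*(40 - 120))*(-11) = (124*(-80))*(-11) = -9920*(-11) = 109120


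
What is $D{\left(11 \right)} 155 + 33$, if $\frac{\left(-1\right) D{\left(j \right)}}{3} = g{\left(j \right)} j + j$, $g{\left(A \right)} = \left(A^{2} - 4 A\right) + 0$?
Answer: $-398937$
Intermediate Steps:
$g{\left(A \right)} = A^{2} - 4 A$
$D{\left(j \right)} = - 3 j - 3 j^{2} \left(-4 + j\right)$ ($D{\left(j \right)} = - 3 \left(j \left(-4 + j\right) j + j\right) = - 3 \left(j^{2} \left(-4 + j\right) + j\right) = - 3 \left(j + j^{2} \left(-4 + j\right)\right) = - 3 j - 3 j^{2} \left(-4 + j\right)$)
$D{\left(11 \right)} 155 + 33 = \left(-3\right) 11 \left(1 + 11 \left(-4 + 11\right)\right) 155 + 33 = \left(-3\right) 11 \left(1 + 11 \cdot 7\right) 155 + 33 = \left(-3\right) 11 \left(1 + 77\right) 155 + 33 = \left(-3\right) 11 \cdot 78 \cdot 155 + 33 = \left(-2574\right) 155 + 33 = -398970 + 33 = -398937$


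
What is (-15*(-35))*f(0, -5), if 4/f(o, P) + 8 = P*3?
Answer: -2100/23 ≈ -91.304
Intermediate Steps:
f(o, P) = 4/(-8 + 3*P) (f(o, P) = 4/(-8 + P*3) = 4/(-8 + 3*P))
(-15*(-35))*f(0, -5) = (-15*(-35))*(4/(-8 + 3*(-5))) = 525*(4/(-8 - 15)) = 525*(4/(-23)) = 525*(4*(-1/23)) = 525*(-4/23) = -2100/23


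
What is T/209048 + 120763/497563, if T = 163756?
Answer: 26681047563/26003637506 ≈ 1.0261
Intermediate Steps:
T/209048 + 120763/497563 = 163756/209048 + 120763/497563 = 163756*(1/209048) + 120763*(1/497563) = 40939/52262 + 120763/497563 = 26681047563/26003637506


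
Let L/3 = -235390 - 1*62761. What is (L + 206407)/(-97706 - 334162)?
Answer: 344023/215934 ≈ 1.5932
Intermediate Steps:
L = -894453 (L = 3*(-235390 - 1*62761) = 3*(-235390 - 62761) = 3*(-298151) = -894453)
(L + 206407)/(-97706 - 334162) = (-894453 + 206407)/(-97706 - 334162) = -688046/(-431868) = -688046*(-1/431868) = 344023/215934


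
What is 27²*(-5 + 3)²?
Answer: 2916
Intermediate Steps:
27²*(-5 + 3)² = 729*(-2)² = 729*4 = 2916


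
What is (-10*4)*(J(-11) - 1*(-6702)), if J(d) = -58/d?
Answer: -2951200/11 ≈ -2.6829e+5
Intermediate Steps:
(-10*4)*(J(-11) - 1*(-6702)) = (-10*4)*(-58/(-11) - 1*(-6702)) = -40*(-58*(-1/11) + 6702) = -40*(58/11 + 6702) = -40*73780/11 = -2951200/11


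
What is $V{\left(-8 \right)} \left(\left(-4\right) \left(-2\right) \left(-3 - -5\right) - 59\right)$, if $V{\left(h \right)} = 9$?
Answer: $-387$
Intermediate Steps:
$V{\left(-8 \right)} \left(\left(-4\right) \left(-2\right) \left(-3 - -5\right) - 59\right) = 9 \left(\left(-4\right) \left(-2\right) \left(-3 - -5\right) - 59\right) = 9 \left(8 \left(-3 + 5\right) - 59\right) = 9 \left(8 \cdot 2 - 59\right) = 9 \left(16 - 59\right) = 9 \left(-43\right) = -387$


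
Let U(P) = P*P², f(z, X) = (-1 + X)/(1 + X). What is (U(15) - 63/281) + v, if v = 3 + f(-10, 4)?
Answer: 4746618/1405 ≈ 3378.4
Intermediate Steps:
f(z, X) = (-1 + X)/(1 + X)
U(P) = P³
v = 18/5 (v = 3 + (-1 + 4)/(1 + 4) = 3 + 3/5 = 3 + (⅕)*3 = 3 + ⅗ = 18/5 ≈ 3.6000)
(U(15) - 63/281) + v = (15³ - 63/281) + 18/5 = (3375 - 63*1/281) + 18/5 = (3375 - 63/281) + 18/5 = 948312/281 + 18/5 = 4746618/1405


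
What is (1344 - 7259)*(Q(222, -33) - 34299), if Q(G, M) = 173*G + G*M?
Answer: 19040385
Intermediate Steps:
(1344 - 7259)*(Q(222, -33) - 34299) = (1344 - 7259)*(222*(173 - 33) - 34299) = -5915*(222*140 - 34299) = -5915*(31080 - 34299) = -5915*(-3219) = 19040385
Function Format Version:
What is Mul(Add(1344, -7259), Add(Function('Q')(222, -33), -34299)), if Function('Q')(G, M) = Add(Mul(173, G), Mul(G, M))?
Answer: 19040385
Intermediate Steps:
Mul(Add(1344, -7259), Add(Function('Q')(222, -33), -34299)) = Mul(Add(1344, -7259), Add(Mul(222, Add(173, -33)), -34299)) = Mul(-5915, Add(Mul(222, 140), -34299)) = Mul(-5915, Add(31080, -34299)) = Mul(-5915, -3219) = 19040385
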